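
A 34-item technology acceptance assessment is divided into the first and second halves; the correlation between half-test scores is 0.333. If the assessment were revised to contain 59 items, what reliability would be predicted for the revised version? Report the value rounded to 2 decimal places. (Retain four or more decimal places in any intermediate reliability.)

Full-test reliability from the split-half r: r_full = 2(0.333)/(1 + 0.333) = 0.4996
Length factor from 34 to 59 items: n = 59/34 = 1.7353
r_new = n·r_full / (1 + (n − 1)·r_full) = 0.8670 / 1.3674 ≈ 0.6341

0.63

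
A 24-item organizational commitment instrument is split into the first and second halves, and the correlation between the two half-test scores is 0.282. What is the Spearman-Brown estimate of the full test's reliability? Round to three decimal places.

Each half is half the length of the full test, so the full test is n = 2 times a half.
r_full = 2r_hh / (1 + r_hh) = 2 × 0.282 / (1 + 0.282)
       = 0.5640 / 1.2820 = 0.4399

0.440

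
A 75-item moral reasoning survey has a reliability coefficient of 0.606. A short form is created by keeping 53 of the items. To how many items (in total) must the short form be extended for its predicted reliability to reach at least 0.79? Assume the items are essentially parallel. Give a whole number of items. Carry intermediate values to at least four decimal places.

184

First, r for the 53-item form: n = 53/75 = 0.7067, so r_53 = 0.7067·0.606/(1 + (0.7067 − 1)·0.606) = 0.5208
Then solve for n' with r_old = 0.5208, r_target = 0.79: n' = 0.79(1 − 0.5208)/[0.5208(1 − 0.79)] = 3.4614
Total items = 3.4614 × 53 = 183.45, rounded up to 184.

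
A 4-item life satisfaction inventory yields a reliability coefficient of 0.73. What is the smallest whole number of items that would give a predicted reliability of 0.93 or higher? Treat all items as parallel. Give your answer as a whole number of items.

20

n = 0.93(1 − 0.73) / [0.73(1 − 0.93)]
  = 0.2511 / 0.0511 = 4.9139
Items needed = n × 4 = 4.9139 × 4 ≈ 19.66 → round up to 20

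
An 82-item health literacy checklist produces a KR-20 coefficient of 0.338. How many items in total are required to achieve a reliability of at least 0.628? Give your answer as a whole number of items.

Rearranging the Spearman-Brown formula for n,
n = r*(1 − r) / [ r (1 − r*) ]
n = 0.628(1 − 0.338) / [0.338(1 − 0.628)]
n = 0.415736 / 0.125736 ≈ 3.3064
Items needed = n × 82 = 3.3064 × 82 ≈ 271.12 → round up to 272

272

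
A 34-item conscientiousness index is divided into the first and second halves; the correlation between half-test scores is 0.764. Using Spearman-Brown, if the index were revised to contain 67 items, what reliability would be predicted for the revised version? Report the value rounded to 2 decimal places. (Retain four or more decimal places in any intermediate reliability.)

Full-test reliability from the split-half r: r_full = 2(0.764)/(1 + 0.764) = 0.8662
Length factor from 34 to 67 items: n = 67/34 = 1.9706
r_new = n·r_full / (1 + (n − 1)·r_full) = 1.7069 / 1.8407 ≈ 0.9273

0.93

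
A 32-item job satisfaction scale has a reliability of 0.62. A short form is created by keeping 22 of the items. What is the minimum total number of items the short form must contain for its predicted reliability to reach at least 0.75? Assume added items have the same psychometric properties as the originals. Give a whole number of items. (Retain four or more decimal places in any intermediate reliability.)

59

First, r for the 22-item form: n = 22/32 = 0.6875, so r_22 = 0.6875·0.62/(1 + (0.6875 − 1)·0.62) = 0.5287
Then solve for n' with r_old = 0.5287, r_target = 0.75: n' = 0.75(1 − 0.5287)/[0.5287(1 − 0.75)] = 2.6743
Items = 2.6743 × 22 ≈ 58.83 → 59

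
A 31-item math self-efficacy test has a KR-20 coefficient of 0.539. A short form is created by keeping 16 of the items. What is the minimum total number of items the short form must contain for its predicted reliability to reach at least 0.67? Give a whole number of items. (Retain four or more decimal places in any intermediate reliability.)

54

Short-form reliability: n = 16/31 = 0.5161; r_16 = n·r/(1+(n−1)r) ≈ 0.3763
Then solve for n' with r_old = 0.3763, r_target = 0.67: n' = 0.67(1 − 0.3763)/[0.3763(1 − 0.67)] = 3.3651
Total items = 3.3651 × 16 = 53.84, rounded up to 54.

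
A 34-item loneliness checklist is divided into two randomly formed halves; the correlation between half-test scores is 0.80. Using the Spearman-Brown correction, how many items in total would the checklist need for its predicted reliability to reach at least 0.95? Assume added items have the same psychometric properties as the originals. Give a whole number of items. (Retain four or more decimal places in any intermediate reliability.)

r_full = 2(0.80)/(1 + 0.80) = 0.8889
Solve Spearman-Brown for n: n = 0.95(1 − 0.8889) / [0.8889(1 − 0.95)] = 2.3747
Required items = 2.3747 × 34 = 80.74, so 81 items.

81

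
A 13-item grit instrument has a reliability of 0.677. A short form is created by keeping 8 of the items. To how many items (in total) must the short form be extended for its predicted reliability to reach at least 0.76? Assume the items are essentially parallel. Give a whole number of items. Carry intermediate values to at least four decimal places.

Short-form reliability: n = 8/13 = 0.6154; r_8 = n·r/(1+(n−1)r) ≈ 0.5633
Length factor from the short form to reach 0.76: n' = 0.76(1 − 0.5633) / [0.5633(1 − 0.76)] ≈ 2.4550
Items = 2.4550 × 8 ≈ 19.64 → 20

20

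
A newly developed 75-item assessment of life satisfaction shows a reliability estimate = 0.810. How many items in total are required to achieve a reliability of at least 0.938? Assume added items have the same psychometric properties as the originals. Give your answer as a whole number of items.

267

Rearranging the Spearman-Brown formula for n,
n = r_target (1 − r_old) / [ r_old (1 − r_target) ]
n = 0.938 × (1 − 0.810) / [ 0.810 × (1 − 0.938) ]
n = 0.178220 / 0.050220 ≈ 3.5488
3.5488 × 75 = 266.16 → 267 items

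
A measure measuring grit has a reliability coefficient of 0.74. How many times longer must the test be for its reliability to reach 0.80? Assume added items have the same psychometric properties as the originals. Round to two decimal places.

Rearranging the Spearman-Brown formula for n,
n = r_target (1 − r_old) / [ r_old (1 − r_target) ]
n = 0.80(1 − 0.74) / [0.74(1 − 0.80)]
n = 0.2080 / 0.1480 ≈ 1.4054

1.41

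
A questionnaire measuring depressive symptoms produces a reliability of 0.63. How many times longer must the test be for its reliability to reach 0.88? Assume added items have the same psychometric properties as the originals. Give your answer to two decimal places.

4.31

n = 0.88 × (1 − 0.63) / [ 0.63 × (1 − 0.88) ]
  = 0.3256 / 0.0756 = 4.3069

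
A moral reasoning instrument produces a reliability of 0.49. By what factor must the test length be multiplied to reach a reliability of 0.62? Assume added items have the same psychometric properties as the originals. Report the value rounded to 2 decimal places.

n = [0.62 × 0.51] / [0.49 × 0.38]
  = 0.3162 / 0.1862 = 1.6982

1.70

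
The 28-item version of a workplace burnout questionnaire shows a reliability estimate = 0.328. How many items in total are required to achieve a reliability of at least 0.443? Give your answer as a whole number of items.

n = 0.443 × (1 − 0.328) / [ 0.328 × (1 − 0.443) ]
n = 0.297696 / 0.182696 ≈ 1.6295
So the test needs 1.6295 × 28 ≈ 45.63 items; rounding up, 46.

46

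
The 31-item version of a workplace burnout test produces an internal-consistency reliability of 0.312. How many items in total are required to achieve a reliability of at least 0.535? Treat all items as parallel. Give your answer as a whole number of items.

n = 0.535 × (1 − 0.312) / [ 0.312 × (1 − 0.535) ]
  = 0.368080 / 0.145080 = 2.5371
Items needed = n × 31 = 2.5371 × 31 ≈ 78.65 → round up to 79

79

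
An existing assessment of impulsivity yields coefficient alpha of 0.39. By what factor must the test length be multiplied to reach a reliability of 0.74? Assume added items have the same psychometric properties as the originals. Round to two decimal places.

n = 0.74(1 − 0.39) / [0.39(1 − 0.74)]
n = 0.4514 / 0.1014 ≈ 4.4517

4.45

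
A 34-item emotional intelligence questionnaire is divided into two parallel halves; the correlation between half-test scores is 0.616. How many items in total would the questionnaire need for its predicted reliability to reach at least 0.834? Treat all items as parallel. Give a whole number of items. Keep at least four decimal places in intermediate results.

54

Corrected full-test reliability: r_full = 2 × 0.616 / (1 + 0.616) ≈ 0.7624
n = r_tgt(1 − r_full) / [r_full(1 − r_tgt)] = 0.834 × 0.2376 / (0.7624 × 0.166) ≈ 1.5657
Required items = 1.5657 × 34 = 53.23, so 54 items.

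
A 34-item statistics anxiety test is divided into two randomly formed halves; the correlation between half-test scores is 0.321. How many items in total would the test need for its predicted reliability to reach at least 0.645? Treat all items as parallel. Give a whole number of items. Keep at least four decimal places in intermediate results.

r_full = 2(0.321)/(1 + 0.321) = 0.4860
n = r_tgt(1 − r_full) / [r_full(1 − r_tgt)] = 0.645 × 0.5140 / (0.4860 × 0.355) ≈ 1.9216
Required items = 1.9216 × 34 = 65.33, so 66 items.

66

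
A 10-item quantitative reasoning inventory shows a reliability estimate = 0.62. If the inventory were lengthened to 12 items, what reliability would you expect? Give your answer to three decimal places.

Length ratio n = 12/10 = 1.2
r_new = 1.2·0.62 / [1 + (1.2 − 1)·0.62]
r_new = 0.7440 / 1.1240 ≈ 0.6619

0.662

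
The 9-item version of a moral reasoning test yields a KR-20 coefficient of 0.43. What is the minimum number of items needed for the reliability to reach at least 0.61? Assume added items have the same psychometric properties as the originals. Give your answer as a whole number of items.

Spearman-Brown solved for the length factor n:
n = r*(1 − r) / [ r (1 − r*) ]
n = 0.61(1 − 0.43) / [0.43(1 − 0.61)]
n = 0.3477 / 0.1677 ≈ 2.0733
Items needed = n × 9 = 2.0733 × 9 ≈ 18.66 → round up to 19

19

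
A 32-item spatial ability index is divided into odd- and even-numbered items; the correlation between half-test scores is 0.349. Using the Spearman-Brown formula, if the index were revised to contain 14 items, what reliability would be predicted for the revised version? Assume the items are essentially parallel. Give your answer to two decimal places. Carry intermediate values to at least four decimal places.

Spearman-Brown correction (n = 2): r_full = 2·0.349/(1 + 0.349) = 0.5174
Then adjust to 14 items: n = 14/32 = 0.4375
r_new = n·r_full / (1 + (n − 1)·r_full) = 0.2264 / 0.7090 ≈ 0.3193

0.32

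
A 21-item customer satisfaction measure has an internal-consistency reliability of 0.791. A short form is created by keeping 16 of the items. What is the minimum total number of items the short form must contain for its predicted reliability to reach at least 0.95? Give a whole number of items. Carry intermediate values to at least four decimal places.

Short-form reliability: n = 16/21 = 0.7619; r_16 = n·r/(1+(n−1)r) ≈ 0.7425
Length factor from the short form to reach 0.95: n' = 0.95(1 − 0.7425) / [0.7425(1 − 0.95)] ≈ 6.5892
Total items = 6.5892 × 16 = 105.43, rounded up to 106.

106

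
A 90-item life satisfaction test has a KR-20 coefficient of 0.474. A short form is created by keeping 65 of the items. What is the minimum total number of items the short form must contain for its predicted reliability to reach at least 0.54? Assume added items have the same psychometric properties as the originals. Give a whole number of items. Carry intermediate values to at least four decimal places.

First, r for the 65-item form: n = 65/90 = 0.7222, so r_65 = 0.7222·0.474/(1 + (0.7222 − 1)·0.474) = 0.3942
Length factor from the short form to reach 0.54: n' = 0.54(1 − 0.3942) / [0.3942(1 − 0.54)] ≈ 1.8041
Total items = 1.8041 × 65 = 117.27, rounded up to 118.

118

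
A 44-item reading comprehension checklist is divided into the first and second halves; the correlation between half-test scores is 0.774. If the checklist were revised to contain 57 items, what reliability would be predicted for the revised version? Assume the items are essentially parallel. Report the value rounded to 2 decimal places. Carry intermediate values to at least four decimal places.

Full-test reliability from the split-half r: r_full = 2(0.774)/(1 + 0.774) = 0.8726
Then adjust to 57 items: n = 57/44 = 1.2955
r_new = n·r_full / (1 + (n − 1)·r_full) = 1.1305 / 1.2579 ≈ 0.8987

0.90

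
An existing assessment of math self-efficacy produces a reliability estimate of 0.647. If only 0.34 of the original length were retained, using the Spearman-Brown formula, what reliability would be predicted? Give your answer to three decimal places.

0.384

Spearman-Brown: r_new = n·r / (1 + (n − 1)·r)
r_new = (0.34 × 0.647) / (1 + (0.34 − 1) × 0.647)
     = 0.2200 / 0.5730 = 0.3839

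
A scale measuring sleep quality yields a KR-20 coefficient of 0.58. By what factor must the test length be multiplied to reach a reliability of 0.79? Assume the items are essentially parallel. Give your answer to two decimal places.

Rearranging the Spearman-Brown formula for n,
n = r*(1 − r) / [ r (1 − r*) ]
n = 0.79(1 − 0.58) / [0.58(1 − 0.79)]
  = 0.3318 / 0.1218 = 2.7241

2.72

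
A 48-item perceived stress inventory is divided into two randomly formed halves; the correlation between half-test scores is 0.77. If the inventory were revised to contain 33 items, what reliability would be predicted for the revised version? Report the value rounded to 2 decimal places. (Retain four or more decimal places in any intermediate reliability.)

Full-test reliability from the split-half r: r_full = 2(0.77)/(1 + 0.77) = 0.8701
Then adjust to 33 items: n = 33/48 = 0.6875
r_new = n·r_full / (1 + (n − 1)·r_full) = 0.5982 / 0.7281 ≈ 0.8216

0.82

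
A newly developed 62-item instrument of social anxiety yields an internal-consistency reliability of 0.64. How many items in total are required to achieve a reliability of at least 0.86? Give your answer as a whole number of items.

215

n = 0.86(1 − 0.64) / [0.64(1 − 0.86)]
  = 0.3096 / 0.0896 = 3.4554
3.4554 × 62 = 214.23 → 215 items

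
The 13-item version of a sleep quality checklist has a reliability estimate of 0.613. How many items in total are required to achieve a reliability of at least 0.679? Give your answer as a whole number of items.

n = 0.679 × (1 − 0.613) / [ 0.613 × (1 − 0.679) ]
  = 0.262773 / 0.196773 = 1.3354
So the test needs 1.3354 × 13 ≈ 17.36 items; rounding up, 18.

18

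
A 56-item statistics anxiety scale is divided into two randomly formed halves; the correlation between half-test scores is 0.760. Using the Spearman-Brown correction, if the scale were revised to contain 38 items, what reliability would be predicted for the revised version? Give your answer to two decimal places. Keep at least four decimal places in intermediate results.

First correct the split-half correlation to full-test reliability: r_full = 2 × 0.760 / (1 + 0.760) ≈ 0.8636
Then adjust to 38 items: n = 38/56 = 0.6786
r_new = n·r_full / (1 + (n − 1)·r_full) = 0.5860 / 0.7224 ≈ 0.8112

0.81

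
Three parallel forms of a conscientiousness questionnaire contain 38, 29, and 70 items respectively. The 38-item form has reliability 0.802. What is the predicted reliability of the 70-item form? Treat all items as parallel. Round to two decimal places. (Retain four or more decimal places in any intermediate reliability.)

0.88

Only the ratio of lengths matters: n = 70/38 = 1.8421
r_{70} = n·r / (1 + (n − 1)·r) = 1.4774 / 1.6754 ≈ 0.8818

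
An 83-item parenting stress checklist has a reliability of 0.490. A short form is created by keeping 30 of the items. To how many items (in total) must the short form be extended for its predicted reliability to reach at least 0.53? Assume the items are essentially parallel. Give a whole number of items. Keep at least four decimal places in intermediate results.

98

Short-form reliability: n = 30/83 = 0.3614; r_30 = n·r/(1+(n−1)r) ≈ 0.2577
Length factor from the short form to reach 0.53: n' = 0.53(1 − 0.2577) / [0.2577(1 − 0.53)] ≈ 3.2482
Items = 3.2482 × 30 ≈ 97.45 → 98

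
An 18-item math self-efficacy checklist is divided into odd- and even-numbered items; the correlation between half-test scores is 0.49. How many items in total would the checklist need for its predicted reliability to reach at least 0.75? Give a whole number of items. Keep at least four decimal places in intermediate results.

29

r_full = 2(0.49)/(1 + 0.49) = 0.6577
Solve Spearman-Brown for n: n = 0.75(1 − 0.6577) / [0.6577(1 − 0.75)] = 1.5614
Items = 1.5614 × 18 ≈ 28.11 → 29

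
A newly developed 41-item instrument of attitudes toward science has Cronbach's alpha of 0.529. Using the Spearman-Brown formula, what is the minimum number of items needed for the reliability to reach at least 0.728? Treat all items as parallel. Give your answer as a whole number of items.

Rearranging the Spearman-Brown formula for n,
n = r_target (1 − r_old) / [ r_old (1 − r_target) ]
n = 0.728 × (1 − 0.529) / [ 0.529 × (1 − 0.728) ]
n = 0.342888 / 0.143888 ≈ 2.3830
Items needed = n × 41 = 2.3830 × 41 ≈ 97.70 → round up to 98

98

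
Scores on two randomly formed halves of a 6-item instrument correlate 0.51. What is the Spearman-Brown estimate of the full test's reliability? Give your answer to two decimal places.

Each half is half the length of the full test, so the full test is n = 2 times a half.
r_full = 2(0.51) / (1 + 0.51)
r_full = 1.0200 / 1.5100 ≈ 0.6755

0.68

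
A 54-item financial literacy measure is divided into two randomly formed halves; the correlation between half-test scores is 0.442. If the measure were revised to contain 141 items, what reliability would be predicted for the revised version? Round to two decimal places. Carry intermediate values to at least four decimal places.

0.81

Spearman-Brown correction (n = 2): r_full = 2·0.442/(1 + 0.442) = 0.6130
Length factor from 54 to 141 items: n = 141/54 = 2.6111
r_new = n·r_full / (1 + (n − 1)·r_full) = 1.6006 / 1.9876 ≈ 0.8053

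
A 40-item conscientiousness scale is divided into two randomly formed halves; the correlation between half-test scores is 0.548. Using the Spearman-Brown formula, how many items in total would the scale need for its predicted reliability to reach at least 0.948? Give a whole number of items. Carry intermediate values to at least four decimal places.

r_full = 2(0.548)/(1 + 0.548) = 0.7080
n = r_tgt(1 − r_full) / [r_full(1 − r_tgt)] = 0.948 × 0.2920 / (0.7080 × 0.052) ≈ 7.5189
Items = 7.5189 × 40 ≈ 300.76 → 301

301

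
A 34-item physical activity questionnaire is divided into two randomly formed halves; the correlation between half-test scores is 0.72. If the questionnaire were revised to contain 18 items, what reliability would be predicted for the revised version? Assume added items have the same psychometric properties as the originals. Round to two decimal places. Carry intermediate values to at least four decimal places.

First correct the split-half correlation to full-test reliability: r_full = 2 × 0.72 / (1 + 0.72) ≈ 0.8372
Then adjust to 18 items: n = 18/34 = 0.5294
r_new = n·r_full / (1 + (n − 1)·r_full) = 0.4432 / 0.6060 ≈ 0.7314

0.73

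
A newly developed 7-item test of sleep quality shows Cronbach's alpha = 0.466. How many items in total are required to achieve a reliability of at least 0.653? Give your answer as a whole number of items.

16

Spearman-Brown solved for the length factor n:
n = r_target (1 − r_old) / [ r_old (1 − r_target) ]
n = [0.653 × 0.534] / [0.466 × 0.347]
n = 0.348702 / 0.161702 ≈ 2.1564
Items needed = n × 7 = 2.1564 × 7 ≈ 15.09 → round up to 16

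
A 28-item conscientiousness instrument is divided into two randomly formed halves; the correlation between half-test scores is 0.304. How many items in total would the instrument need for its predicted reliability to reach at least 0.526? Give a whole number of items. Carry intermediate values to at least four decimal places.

Corrected full-test reliability: r_full = 2 × 0.304 / (1 + 0.304) ≈ 0.4663
Solve Spearman-Brown for n: n = 0.526(1 − 0.4663) / [0.4663(1 − 0.526)] = 1.2701
Required items = 1.2701 × 28 = 35.56, so 36 items.

36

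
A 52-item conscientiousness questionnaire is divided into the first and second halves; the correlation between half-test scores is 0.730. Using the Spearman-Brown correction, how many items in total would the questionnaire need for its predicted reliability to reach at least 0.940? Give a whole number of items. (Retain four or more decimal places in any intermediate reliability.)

151

r_full = 2(0.730)/(1 + 0.730) = 0.8439
Solve Spearman-Brown for n: n = 0.940(1 − 0.8439) / [0.8439(1 − 0.940)] = 2.8979
Items = 2.8979 × 52 ≈ 150.69 → 151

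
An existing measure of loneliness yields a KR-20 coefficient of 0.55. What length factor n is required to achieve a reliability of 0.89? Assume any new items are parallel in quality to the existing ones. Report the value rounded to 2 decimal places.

Invert Spearman-Brown to solve for n:
n = r_target (1 − r_old) / [ r_old (1 − r_target) ]
n = 0.89 × (1 − 0.55) / [ 0.55 × (1 − 0.89) ]
n = 0.4005 / 0.0605 ≈ 6.6198

6.62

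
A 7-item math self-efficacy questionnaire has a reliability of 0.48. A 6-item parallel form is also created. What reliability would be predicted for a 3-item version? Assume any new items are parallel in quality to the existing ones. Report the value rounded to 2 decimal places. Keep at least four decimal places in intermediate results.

0.28

The 6-item form is not needed; work directly from the 7-item form with n = 3/7 = 0.4286.
r_{3} = n·r / (1 + (n − 1)·r) = 0.2057 / 0.7257 ≈ 0.2835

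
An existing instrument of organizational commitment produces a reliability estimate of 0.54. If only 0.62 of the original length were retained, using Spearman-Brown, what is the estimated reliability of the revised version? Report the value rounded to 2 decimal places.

0.42

Spearman-Brown: r_new = n·r / (1 + (n − 1)·r)
r_new = (0.62 × 0.54) / (1 + (0.62 − 1) × 0.54)
     = 0.3348 / 0.7948 = 0.4212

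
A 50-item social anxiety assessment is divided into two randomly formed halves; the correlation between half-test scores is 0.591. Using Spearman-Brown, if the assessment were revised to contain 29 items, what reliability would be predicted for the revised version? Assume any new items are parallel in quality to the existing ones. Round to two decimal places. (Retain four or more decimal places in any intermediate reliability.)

0.63

First correct the split-half correlation to full-test reliability: r_full = 2 × 0.591 / (1 + 0.591) ≈ 0.7429
Then adjust to 29 items: n = 29/50 = 0.5800
r_new = n·r_full / (1 + (n − 1)·r_full) = 0.4309 / 0.6880 ≈ 0.6263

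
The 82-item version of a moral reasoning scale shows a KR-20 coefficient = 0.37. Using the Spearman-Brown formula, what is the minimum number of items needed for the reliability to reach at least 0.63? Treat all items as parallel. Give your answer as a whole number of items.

238

Rearranging the Spearman-Brown formula for n,
n = r*(1 − r) / [ r (1 − r*) ]
n = 0.63(1 − 0.37) / [0.37(1 − 0.63)]
  = 0.3969 / 0.1369 = 2.8992
So the test needs 2.8992 × 82 ≈ 237.73 items; rounding up, 238.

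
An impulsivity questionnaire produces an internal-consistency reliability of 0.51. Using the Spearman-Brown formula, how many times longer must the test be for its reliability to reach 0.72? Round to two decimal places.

2.47

Spearman-Brown solved for the length factor n:
n = r_target (1 − r_old) / [ r_old (1 − r_target) ]
n = 0.72(1 − 0.51) / [0.51(1 − 0.72)]
n = 0.3528 / 0.1428 ≈ 2.4706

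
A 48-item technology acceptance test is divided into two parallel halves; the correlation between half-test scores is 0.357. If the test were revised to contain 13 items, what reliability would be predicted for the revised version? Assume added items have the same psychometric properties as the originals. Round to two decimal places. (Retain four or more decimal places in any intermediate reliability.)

0.23

First correct the split-half correlation to full-test reliability: r_full = 2 × 0.357 / (1 + 0.357) ≈ 0.5262
Length factor from 48 to 13 items: n = 13/48 = 0.2708
r_new = n·r_full / (1 + (n − 1)·r_full) = 0.1425 / 0.6163 ≈ 0.2312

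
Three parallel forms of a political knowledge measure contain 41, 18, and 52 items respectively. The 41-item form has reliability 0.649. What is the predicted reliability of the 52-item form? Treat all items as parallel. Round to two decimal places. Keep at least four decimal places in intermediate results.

The 18-item form is not needed; work directly from the 41-item form with n = 52/41 = 1.2683.
r_{52} = n·r / (1 + (n − 1)·r) = 0.8231 / 1.1741 ≈ 0.7010

0.70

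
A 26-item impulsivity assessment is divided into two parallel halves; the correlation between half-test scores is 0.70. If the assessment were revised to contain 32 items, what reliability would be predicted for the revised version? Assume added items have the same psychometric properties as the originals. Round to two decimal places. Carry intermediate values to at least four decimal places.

Spearman-Brown correction (n = 2): r_full = 2·0.70/(1 + 0.70) = 0.8235
Length factor from 26 to 32 items: n = 32/26 = 1.2308
r_new = n·r_full / (1 + (n − 1)·r_full) = 1.0136 / 1.1901 ≈ 0.8517

0.85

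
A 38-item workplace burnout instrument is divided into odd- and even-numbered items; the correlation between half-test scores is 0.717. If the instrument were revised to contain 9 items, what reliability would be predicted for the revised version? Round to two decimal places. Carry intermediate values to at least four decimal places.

First correct the split-half correlation to full-test reliability: r_full = 2 × 0.717 / (1 + 0.717) ≈ 0.8352
Length factor from 38 to 9 items: n = 9/38 = 0.2368
r_new = n·r_full / (1 + (n − 1)·r_full) = 0.1978 / 0.3626 ≈ 0.5455

0.55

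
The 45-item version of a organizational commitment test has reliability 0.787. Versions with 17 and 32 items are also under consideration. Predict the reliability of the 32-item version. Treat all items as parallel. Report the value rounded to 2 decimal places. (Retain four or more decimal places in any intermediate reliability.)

0.72

The 17-item form is not needed; work directly from the 45-item form with n = 32/45 = 0.7111.
r_{32} = n·r / (1 + (n − 1)·r) = 0.5596 / 0.7726 ≈ 0.7243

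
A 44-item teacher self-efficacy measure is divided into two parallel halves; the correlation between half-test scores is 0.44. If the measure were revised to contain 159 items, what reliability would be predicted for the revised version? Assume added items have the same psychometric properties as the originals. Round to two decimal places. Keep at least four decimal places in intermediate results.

Full-test reliability from the split-half r: r_full = 2(0.44)/(1 + 0.44) = 0.6111
Length factor from 44 to 159 items: n = 159/44 = 3.6136
r_new = n·r_full / (1 + (n − 1)·r_full) = 2.2083 / 2.5972 ≈ 0.8503

0.85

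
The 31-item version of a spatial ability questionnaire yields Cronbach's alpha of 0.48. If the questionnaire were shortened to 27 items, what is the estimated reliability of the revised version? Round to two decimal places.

The new length is 27/31 = 0.871 times the old.
Apply the Spearman-Brown prophecy formula, r' = nr / [1 + (n − 1)r]:
r_new = (0.871 × 0.48) / (1 + (0.871 − 1) × 0.48)
r_new = 0.4181 / 0.9381 ≈ 0.4457

0.45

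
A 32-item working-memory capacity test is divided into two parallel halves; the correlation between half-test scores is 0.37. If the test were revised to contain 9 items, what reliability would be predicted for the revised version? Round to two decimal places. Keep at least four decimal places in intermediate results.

0.25

Spearman-Brown correction (n = 2): r_full = 2·0.37/(1 + 0.37) = 0.5401
Then adjust to 9 items: n = 9/32 = 0.2812
r_new = n·r_full / (1 + (n − 1)·r_full) = 0.1519 / 0.6118 ≈ 0.2483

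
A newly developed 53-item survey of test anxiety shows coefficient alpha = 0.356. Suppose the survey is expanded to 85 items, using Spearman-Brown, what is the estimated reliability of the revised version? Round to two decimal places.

0.47

n = 85/53 = 1.6038
r_new = (1.6038 × 0.356) / (1 + (1.6038 − 1) × 0.356)
r_new = 0.5710 / 1.2150 ≈ 0.4700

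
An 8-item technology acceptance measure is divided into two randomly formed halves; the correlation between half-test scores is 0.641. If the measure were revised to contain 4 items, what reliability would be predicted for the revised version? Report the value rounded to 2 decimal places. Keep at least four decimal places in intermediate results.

0.64

First correct the split-half correlation to full-test reliability: r_full = 2 × 0.641 / (1 + 0.641) ≈ 0.7812
Length factor from 8 to 4 items: n = 4/8 = 0.5000
r_new = n·r_full / (1 + (n − 1)·r_full) = 0.3906 / 0.6094 ≈ 0.6410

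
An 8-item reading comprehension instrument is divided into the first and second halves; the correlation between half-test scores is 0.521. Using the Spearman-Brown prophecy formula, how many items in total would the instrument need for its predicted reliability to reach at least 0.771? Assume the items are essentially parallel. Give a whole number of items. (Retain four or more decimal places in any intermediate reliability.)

Corrected full-test reliability: r_full = 2 × 0.521 / (1 + 0.521) ≈ 0.6851
n = r_tgt(1 − r_full) / [r_full(1 − r_tgt)] = 0.771 × 0.3149 / (0.6851 × 0.229) ≈ 1.5475
Required items = 1.5475 × 8 = 12.38, so 13 items.

13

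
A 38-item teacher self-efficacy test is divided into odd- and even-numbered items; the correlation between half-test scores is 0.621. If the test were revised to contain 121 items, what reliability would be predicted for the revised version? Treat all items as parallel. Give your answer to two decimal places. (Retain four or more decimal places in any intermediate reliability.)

First correct the split-half correlation to full-test reliability: r_full = 2 × 0.621 / (1 + 0.621) ≈ 0.7662
Length factor from 38 to 121 items: n = 121/38 = 3.1842
r_new = n·r_full / (1 + (n − 1)·r_full) = 2.4397 / 2.6735 ≈ 0.9125

0.91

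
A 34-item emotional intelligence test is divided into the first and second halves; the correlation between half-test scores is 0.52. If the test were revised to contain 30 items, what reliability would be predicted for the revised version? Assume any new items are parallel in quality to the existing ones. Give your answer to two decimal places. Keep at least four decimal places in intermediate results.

0.66

Full-test reliability from the split-half r: r_full = 2(0.52)/(1 + 0.52) = 0.6842
Then adjust to 30 items: n = 30/34 = 0.8824
r_new = n·r_full / (1 + (n − 1)·r_full) = 0.6037 / 0.9195 ≈ 0.6566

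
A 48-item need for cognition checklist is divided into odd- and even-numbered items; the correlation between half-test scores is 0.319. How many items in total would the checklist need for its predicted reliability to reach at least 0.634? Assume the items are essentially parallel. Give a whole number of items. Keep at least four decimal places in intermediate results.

Corrected full-test reliability: r_full = 2 × 0.319 / (1 + 0.319) ≈ 0.4837
n = r_tgt(1 − r_full) / [r_full(1 − r_tgt)] = 0.634 × 0.5163 / (0.4837 × 0.366) ≈ 1.8490
Required items = 1.8490 × 48 = 88.75, so 89 items.

89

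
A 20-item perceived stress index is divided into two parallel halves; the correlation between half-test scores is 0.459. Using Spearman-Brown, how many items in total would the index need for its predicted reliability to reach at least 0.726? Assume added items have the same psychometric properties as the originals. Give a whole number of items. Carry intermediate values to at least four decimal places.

Corrected full-test reliability: r_full = 2 × 0.459 / (1 + 0.459) ≈ 0.6292
n = r_tgt(1 − r_full) / [r_full(1 − r_tgt)] = 0.726 × 0.3708 / (0.6292 × 0.274) ≈ 1.5615
Required items = 1.5615 × 20 = 31.23, so 32 items.

32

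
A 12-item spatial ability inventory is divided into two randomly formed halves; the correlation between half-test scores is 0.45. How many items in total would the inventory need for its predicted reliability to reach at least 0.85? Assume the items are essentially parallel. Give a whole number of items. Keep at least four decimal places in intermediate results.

42

Corrected full-test reliability: r_full = 2 × 0.45 / (1 + 0.45) ≈ 0.6207
n = r_tgt(1 − r_full) / [r_full(1 − r_tgt)] = 0.85 × 0.3793 / (0.6207 × 0.15) ≈ 3.4628
Items = 3.4628 × 12 ≈ 41.55 → 42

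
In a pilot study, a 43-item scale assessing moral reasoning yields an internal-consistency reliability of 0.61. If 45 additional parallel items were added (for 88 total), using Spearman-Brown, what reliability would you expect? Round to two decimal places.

The new length is 88/43 = 2.0465 times the old.
By Spearman-Brown, r_new = n r / (1 + (n − 1) r).
r_new = (2.0465 × 0.61) / (1 + (2.0465 − 1) × 0.61)
r_new = 1.2484 / 1.6384 ≈ 0.7620

0.76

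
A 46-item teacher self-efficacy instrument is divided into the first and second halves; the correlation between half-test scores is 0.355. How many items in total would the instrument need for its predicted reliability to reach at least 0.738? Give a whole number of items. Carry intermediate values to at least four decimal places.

118

r_full = 2(0.355)/(1 + 0.355) = 0.5240
Solve Spearman-Brown for n: n = 0.738(1 − 0.5240) / [0.5240(1 − 0.738)] = 2.5588
Required items = 2.5588 × 46 = 117.70, so 118 items.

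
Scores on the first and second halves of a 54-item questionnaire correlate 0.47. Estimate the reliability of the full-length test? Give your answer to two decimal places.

0.64

Each half is half the length of the full test, so the full test is n = 2 times a half.
r_full = 2(0.47) / (1 + 0.47)
       = 0.9400 / 1.4700 = 0.6395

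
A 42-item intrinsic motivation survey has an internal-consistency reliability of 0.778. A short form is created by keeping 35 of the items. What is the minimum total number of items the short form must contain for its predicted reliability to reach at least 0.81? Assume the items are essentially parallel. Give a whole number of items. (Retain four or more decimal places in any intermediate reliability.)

First, r for the 35-item form: n = 35/42 = 0.8333, so r_35 = 0.8333·0.778/(1 + (0.8333 − 1)·0.778) = 0.7449
Then solve for n' with r_old = 0.7449, r_target = 0.81: n' = 0.81(1 − 0.7449)/[0.7449(1 − 0.81)] = 1.4600
Total items = 1.4600 × 35 = 51.10, rounded up to 52.

52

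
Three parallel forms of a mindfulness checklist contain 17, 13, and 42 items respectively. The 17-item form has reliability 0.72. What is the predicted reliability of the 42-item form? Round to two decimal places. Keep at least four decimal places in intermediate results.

0.86

Only the ratio of lengths matters: n = 42/17 = 2.4706
r_{42} = n·r / (1 + (n − 1)·r) = 1.7788 / 2.0588 ≈ 0.8640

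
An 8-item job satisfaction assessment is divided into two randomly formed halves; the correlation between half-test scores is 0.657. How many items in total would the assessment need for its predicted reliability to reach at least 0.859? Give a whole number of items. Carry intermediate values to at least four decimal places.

Corrected full-test reliability: r_full = 2 × 0.657 / (1 + 0.657) ≈ 0.7930
Solve Spearman-Brown for n: n = 0.859(1 − 0.7930) / [0.7930(1 − 0.859)] = 1.5903
Required items = 1.5903 × 8 = 12.72, so 13 items.

13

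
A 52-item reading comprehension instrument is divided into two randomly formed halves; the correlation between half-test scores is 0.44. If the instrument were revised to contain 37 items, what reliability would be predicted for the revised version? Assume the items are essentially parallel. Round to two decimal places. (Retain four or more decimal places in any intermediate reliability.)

Full-test reliability from the split-half r: r_full = 2(0.44)/(1 + 0.44) = 0.6111
Then adjust to 37 items: n = 37/52 = 0.7115
r_new = n·r_full / (1 + (n − 1)·r_full) = 0.4348 / 0.8237 ≈ 0.5279

0.53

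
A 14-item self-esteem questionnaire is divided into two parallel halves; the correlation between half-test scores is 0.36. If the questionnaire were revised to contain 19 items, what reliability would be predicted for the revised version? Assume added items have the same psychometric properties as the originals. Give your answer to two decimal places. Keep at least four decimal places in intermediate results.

First correct the split-half correlation to full-test reliability: r_full = 2 × 0.36 / (1 + 0.36) ≈ 0.5294
Then adjust to 19 items: n = 19/14 = 1.3571
r_new = n·r_full / (1 + (n − 1)·r_full) = 0.7184 / 1.1890 ≈ 0.6042

0.60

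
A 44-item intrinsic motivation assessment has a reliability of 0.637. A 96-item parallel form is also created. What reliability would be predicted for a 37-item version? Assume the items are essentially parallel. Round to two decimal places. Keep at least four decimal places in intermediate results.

0.60

The 96-item form is not needed; work directly from the 44-item form with n = 37/44 = 0.8409.
r_{37} = n·r / (1 + (n − 1)·r) = 0.5357 / 0.8987 ≈ 0.5961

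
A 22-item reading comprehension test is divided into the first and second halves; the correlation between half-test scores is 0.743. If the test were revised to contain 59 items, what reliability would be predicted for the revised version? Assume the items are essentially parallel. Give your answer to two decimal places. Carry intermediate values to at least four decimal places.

Full-test reliability from the split-half r: r_full = 2(0.743)/(1 + 0.743) = 0.8526
Length factor from 22 to 59 items: n = 59/22 = 2.6818
r_new = n·r_full / (1 + (n − 1)·r_full) = 2.2865 / 2.4339 ≈ 0.9394

0.94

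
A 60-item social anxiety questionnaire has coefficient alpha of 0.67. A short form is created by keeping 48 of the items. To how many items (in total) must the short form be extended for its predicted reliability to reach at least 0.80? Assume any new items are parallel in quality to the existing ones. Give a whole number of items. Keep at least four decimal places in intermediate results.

First, r for the 48-item form: n = 48/60 = 0.8000, so r_48 = 0.8000·0.67/(1 + (0.8000 − 1)·0.67) = 0.6189
Then solve for n' with r_old = 0.6189, r_target = 0.80: n' = 0.80(1 − 0.6189)/[0.6189(1 − 0.80)] = 2.4631
Total items = 2.4631 × 48 = 118.23, rounded up to 119.

119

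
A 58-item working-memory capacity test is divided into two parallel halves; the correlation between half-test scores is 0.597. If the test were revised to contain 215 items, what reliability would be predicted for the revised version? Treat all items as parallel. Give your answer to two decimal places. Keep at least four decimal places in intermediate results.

Full-test reliability from the split-half r: r_full = 2(0.597)/(1 + 0.597) = 0.7477
Length factor from 58 to 215 items: n = 215/58 = 3.7069
r_new = n·r_full / (1 + (n − 1)·r_full) = 2.7716 / 3.0239 ≈ 0.9166

0.92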